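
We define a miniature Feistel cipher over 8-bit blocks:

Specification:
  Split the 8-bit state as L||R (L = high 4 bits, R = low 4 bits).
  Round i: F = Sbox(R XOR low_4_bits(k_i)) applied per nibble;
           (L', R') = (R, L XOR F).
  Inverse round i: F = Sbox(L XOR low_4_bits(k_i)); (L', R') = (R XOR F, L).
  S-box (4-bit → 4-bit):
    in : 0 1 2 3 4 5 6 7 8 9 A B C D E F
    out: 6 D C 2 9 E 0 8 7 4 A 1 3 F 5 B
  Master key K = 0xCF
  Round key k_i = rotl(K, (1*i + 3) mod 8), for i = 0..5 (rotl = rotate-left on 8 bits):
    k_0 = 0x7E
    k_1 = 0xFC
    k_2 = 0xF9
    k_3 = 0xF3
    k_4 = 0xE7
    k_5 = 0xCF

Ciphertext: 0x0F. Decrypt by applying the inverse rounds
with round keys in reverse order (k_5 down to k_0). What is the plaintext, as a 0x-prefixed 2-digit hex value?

s_0 = ciphertext = 0x0F
s_1 = InvRound(s_0, k_5) = 0x40
s_2 = InvRound(s_1, k_4) = 0x24
s_3 = InvRound(s_2, k_3) = 0x92
s_4 = InvRound(s_3, k_2) = 0x49
s_5 = InvRound(s_4, k_1) = 0xE4
s_6 = InvRound(s_5, k_0) = 0x2E

0x2E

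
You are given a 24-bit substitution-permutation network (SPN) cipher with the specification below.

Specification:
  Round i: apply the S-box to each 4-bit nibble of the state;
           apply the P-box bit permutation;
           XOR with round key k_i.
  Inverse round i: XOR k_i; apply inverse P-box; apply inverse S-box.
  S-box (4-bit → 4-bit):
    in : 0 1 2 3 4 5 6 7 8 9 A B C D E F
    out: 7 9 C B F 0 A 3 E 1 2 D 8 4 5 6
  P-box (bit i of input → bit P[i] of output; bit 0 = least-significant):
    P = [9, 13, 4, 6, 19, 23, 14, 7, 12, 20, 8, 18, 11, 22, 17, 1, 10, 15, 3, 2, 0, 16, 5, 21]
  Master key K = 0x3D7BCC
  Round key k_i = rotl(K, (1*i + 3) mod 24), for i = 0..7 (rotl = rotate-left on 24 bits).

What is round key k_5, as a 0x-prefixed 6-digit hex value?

0x7BCC3D

K = 0x3D7BCC
k_0 = rotl(K, (1*0+3) mod 24) = rotl(K, 3) = 0xEBDE61
k_1 = rotl(K, (1*1+3) mod 24) = rotl(K, 4) = 0xD7BCC3
k_2 = rotl(K, (1*2+3) mod 24) = rotl(K, 5) = 0xAF7987
k_3 = rotl(K, (1*3+3) mod 24) = rotl(K, 6) = 0x5EF30F
k_4 = rotl(K, (1*4+3) mod 24) = rotl(K, 7) = 0xBDE61E
k_5 = rotl(K, (1*5+3) mod 24) = rotl(K, 8) = 0x7BCC3D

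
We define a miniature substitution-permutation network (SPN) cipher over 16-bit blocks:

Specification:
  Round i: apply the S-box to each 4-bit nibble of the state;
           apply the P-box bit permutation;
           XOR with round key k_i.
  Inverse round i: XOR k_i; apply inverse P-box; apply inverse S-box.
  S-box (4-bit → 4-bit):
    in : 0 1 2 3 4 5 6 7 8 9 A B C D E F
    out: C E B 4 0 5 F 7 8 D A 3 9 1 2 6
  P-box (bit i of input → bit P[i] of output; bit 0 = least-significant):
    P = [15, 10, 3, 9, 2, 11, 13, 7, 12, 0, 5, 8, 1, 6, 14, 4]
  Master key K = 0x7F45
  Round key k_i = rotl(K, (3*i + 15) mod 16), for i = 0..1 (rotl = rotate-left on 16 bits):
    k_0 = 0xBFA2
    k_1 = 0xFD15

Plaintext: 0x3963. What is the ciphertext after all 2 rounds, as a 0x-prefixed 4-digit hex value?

s_0 = plaintext = 0x3963
s_1 = Round(s_0, k_0) = 0xC60E
s_2 = Round(s_1, k_1) = 0xC8A6

0xC8A6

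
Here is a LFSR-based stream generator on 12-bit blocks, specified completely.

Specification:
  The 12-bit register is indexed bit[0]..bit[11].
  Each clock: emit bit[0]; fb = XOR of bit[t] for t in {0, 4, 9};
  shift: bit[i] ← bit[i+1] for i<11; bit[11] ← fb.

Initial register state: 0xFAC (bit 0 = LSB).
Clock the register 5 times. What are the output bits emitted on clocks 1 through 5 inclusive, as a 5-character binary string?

reg_0 = 0xFAC
clock 1: out=0, reg = 0xFD6
clock 2: out=0, reg = 0x7EB
clock 3: out=1, reg = 0x3F5
clock 4: out=1, reg = 0x9FA
clock 5: out=0, reg = 0xCFD

00110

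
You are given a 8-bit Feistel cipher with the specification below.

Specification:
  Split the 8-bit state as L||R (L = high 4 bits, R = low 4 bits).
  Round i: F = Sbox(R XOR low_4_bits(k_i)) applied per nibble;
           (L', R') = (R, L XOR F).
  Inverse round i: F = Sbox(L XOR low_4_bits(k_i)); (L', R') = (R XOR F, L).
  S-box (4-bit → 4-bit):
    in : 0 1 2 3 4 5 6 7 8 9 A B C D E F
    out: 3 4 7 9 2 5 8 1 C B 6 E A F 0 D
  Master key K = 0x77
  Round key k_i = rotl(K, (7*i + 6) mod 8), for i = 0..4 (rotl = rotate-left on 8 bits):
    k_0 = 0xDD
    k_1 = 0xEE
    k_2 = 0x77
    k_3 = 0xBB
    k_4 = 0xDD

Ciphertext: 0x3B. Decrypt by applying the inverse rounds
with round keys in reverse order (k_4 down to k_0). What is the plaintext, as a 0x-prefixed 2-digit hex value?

s_0 = ciphertext = 0x3B
s_1 = InvRound(s_0, k_4) = 0xB3
s_2 = InvRound(s_1, k_3) = 0x0B
s_3 = InvRound(s_2, k_2) = 0xA0
s_4 = InvRound(s_3, k_1) = 0x2A
s_5 = InvRound(s_4, k_0) = 0x72

0x72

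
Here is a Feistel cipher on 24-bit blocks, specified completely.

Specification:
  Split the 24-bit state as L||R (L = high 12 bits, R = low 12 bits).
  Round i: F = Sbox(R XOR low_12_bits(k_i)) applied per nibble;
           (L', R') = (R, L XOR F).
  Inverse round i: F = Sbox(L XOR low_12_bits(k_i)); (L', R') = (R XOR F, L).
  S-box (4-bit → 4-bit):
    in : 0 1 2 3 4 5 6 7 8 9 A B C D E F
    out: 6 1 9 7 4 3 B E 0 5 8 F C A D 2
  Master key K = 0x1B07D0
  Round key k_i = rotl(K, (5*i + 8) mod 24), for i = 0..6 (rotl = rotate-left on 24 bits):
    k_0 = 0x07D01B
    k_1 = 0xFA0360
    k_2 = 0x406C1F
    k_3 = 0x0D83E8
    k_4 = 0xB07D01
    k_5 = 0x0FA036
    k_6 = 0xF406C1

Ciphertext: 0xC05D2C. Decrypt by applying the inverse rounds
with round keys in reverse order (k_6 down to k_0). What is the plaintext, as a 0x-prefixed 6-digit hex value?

s_0 = ciphertext = 0xC05D2C
s_1 = InvRound(s_0, k_6) = 0x5E8C05
s_2 = InvRound(s_1, k_5) = 0xFA85E8
s_3 = InvRound(s_2, k_4) = 0xC6DFA8
s_4 = InvRound(s_3, k_3) = 0xDABC6D
s_5 = InvRound(s_4, k_2) = 0xD99DAB
s_6 = InvRound(s_5, k_1) = 0x08ED99
s_7 = InvRound(s_6, k_0) = 0xBCA08E

0xBCA08E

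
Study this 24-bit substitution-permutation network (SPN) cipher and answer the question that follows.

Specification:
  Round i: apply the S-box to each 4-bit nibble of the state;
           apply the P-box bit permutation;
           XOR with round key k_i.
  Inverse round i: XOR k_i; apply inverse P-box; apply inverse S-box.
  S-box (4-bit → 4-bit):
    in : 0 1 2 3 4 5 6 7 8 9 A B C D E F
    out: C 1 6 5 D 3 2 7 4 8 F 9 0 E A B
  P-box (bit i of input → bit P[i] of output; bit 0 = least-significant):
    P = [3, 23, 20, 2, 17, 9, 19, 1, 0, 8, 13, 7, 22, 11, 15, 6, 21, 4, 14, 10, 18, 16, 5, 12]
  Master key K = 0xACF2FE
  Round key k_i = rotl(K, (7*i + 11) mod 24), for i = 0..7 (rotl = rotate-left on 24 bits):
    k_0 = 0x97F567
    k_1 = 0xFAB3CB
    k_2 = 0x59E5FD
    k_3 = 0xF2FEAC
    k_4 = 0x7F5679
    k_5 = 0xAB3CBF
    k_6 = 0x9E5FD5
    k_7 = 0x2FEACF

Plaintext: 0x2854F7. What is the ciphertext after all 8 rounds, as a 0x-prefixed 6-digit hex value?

0x6F730B

s_0 = plaintext = 0x2854F7
s_1 = Round(s_0, k_0) = 0x449FCC
s_2 = Round(s_1, k_1) = 0xDEE62A
s_3 = Round(s_2, k_2) = 0xC0FA81
s_4 = Round(s_3, k_3) = 0xBA9365
s_5 = Round(s_4, k_4) = 0xDB2020
s_6 = Round(s_5, k_5) = 0x92821B
s_7 = Round(s_6, k_6) = 0x9CAEC9
s_8 = Round(s_7, k_7) = 0x6F730B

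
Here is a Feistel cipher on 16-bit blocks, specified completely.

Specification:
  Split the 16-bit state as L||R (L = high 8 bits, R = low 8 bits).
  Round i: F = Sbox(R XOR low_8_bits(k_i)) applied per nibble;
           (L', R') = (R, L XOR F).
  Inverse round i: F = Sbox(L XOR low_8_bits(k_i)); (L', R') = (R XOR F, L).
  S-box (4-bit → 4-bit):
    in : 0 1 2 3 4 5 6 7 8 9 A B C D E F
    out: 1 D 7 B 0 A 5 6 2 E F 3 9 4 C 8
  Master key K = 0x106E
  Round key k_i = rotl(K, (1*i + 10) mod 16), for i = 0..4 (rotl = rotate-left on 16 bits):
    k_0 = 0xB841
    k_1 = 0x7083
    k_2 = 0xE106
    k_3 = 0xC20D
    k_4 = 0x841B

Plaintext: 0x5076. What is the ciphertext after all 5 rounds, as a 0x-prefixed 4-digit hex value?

s_0 = plaintext = 0x5076
s_1 = Round(s_0, k_0) = 0x76E6
s_2 = Round(s_1, k_1) = 0xE62C
s_3 = Round(s_2, k_2) = 0x2C99
s_4 = Round(s_3, k_3) = 0x99CC
s_5 = Round(s_4, k_4) = 0xCCDF

0xCCDF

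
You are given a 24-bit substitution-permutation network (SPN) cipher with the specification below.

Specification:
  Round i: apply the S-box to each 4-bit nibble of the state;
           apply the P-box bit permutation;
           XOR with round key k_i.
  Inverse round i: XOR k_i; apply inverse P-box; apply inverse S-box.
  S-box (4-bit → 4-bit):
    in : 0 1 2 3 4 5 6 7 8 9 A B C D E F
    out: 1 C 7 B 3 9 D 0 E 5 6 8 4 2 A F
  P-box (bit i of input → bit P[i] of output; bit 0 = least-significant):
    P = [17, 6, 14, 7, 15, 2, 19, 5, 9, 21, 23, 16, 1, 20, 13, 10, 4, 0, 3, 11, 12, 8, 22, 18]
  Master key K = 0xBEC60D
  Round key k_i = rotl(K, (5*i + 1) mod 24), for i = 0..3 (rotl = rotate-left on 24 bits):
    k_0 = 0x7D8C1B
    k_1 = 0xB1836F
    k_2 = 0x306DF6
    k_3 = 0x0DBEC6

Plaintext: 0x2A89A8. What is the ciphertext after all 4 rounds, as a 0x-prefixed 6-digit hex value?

0xB4865F

s_0 = plaintext = 0x2A89A8
s_1 = Round(s_0, k_0) = 0xA5FBD6
s_2 = Round(s_1, k_1) = 0xE2EEF9
s_3 = Round(s_2, k_2) = 0x0FA8CB
s_4 = Round(s_3, k_3) = 0xB4865F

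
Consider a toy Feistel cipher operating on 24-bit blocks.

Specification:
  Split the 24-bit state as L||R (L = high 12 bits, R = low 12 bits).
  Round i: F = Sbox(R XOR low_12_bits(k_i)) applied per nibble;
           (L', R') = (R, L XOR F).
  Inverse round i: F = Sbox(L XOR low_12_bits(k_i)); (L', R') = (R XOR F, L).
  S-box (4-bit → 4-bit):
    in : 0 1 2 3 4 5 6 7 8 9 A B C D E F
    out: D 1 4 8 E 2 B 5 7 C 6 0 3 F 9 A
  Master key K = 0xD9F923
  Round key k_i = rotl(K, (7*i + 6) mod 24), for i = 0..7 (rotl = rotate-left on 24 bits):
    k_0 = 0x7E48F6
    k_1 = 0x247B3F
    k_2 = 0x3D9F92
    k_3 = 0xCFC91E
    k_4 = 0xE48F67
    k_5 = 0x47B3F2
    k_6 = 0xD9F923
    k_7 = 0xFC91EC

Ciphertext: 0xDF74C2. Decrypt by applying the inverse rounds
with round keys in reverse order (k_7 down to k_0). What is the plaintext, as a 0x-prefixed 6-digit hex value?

0x8E0549

s_0 = ciphertext = 0xDF74C2
s_1 = InvRound(s_0, k_7) = 0x7D2DF7
s_2 = InvRound(s_1, k_6) = 0x4567D2
s_3 = InvRound(s_2, k_5) = 0x2BC456
s_4 = InvRound(s_3, k_4) = 0xBA62BC
s_5 = InvRound(s_4, k_3) = 0x6BBBA6
s_6 = InvRound(s_5, k_2) = 0x7EA6BB
s_7 = InvRound(s_6, k_1) = 0x5497EA
s_8 = InvRound(s_7, k_0) = 0x8E0549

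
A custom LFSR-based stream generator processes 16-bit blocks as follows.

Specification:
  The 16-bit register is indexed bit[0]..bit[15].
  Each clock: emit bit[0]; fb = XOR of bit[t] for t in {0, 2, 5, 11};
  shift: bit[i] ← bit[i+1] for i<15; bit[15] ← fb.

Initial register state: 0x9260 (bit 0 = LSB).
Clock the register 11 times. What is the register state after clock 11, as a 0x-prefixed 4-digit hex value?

0x2B32

reg_0 = 0x9260
clock 1: out=0, reg = 0xC930
clock 2: out=0, reg = 0x6498
clock 3: out=0, reg = 0x324C
clock 4: out=0, reg = 0x9926
clock 5: out=0, reg = 0xCC93
clock 6: out=1, reg = 0x6649
clock 7: out=1, reg = 0xB324
clock 8: out=0, reg = 0x5992
clock 9: out=0, reg = 0xACC9
clock 10: out=1, reg = 0x5664
clock 11: out=0, reg = 0x2B32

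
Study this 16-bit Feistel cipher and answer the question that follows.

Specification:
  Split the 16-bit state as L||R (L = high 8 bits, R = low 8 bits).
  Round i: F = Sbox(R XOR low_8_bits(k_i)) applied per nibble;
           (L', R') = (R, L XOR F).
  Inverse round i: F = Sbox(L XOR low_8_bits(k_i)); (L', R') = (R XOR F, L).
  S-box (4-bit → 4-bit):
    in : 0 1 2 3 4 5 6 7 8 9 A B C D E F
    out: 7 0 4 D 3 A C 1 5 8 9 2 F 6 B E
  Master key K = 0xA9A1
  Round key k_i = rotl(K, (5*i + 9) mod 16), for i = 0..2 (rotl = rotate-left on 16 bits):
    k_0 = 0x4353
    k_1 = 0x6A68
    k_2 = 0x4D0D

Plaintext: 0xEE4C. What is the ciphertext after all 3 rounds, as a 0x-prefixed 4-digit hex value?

s_0 = plaintext = 0xEE4C
s_1 = Round(s_0, k_0) = 0x4CE0
s_2 = Round(s_1, k_1) = 0xE019
s_3 = Round(s_2, k_2) = 0x19E3

0x19E3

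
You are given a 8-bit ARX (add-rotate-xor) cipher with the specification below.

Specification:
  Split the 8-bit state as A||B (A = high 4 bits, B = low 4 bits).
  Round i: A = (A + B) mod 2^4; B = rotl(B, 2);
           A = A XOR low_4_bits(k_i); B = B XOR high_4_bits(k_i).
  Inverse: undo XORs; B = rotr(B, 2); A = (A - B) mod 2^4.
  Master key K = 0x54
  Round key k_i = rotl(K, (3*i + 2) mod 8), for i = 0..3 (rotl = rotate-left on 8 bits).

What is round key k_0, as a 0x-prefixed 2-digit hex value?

K = 0x54
k_0 = rotl(K, (3*0+2) mod 8) = rotl(K, 2) = 0x51

0x51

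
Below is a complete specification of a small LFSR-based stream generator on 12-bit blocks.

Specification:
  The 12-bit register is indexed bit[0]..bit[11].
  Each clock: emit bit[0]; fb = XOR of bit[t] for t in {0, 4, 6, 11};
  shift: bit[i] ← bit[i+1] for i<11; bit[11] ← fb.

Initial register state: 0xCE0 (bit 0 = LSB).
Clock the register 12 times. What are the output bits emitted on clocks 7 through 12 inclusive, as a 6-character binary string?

110011

reg_0 = 0xCE0
clock 1: out=0, reg = 0x670
clock 2: out=0, reg = 0x338
clock 3: out=0, reg = 0x99C
clock 4: out=0, reg = 0x4CE
clock 5: out=0, reg = 0xA67
clock 6: out=1, reg = 0xD33
clock 7: out=1, reg = 0xE99
clock 8: out=1, reg = 0xF4C
clock 9: out=0, reg = 0x7A6
clock 10: out=0, reg = 0x3D3
clock 11: out=1, reg = 0x9E9
clock 12: out=1, reg = 0xCF4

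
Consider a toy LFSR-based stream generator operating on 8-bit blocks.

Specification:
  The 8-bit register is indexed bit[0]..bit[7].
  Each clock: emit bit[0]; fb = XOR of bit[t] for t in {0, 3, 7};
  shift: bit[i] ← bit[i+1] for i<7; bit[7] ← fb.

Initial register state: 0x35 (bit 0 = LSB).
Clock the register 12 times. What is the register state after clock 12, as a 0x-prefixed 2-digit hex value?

reg_0 = 0x35
clock 1: out=1, reg = 0x9A
clock 2: out=0, reg = 0x4D
clock 3: out=1, reg = 0x26
clock 4: out=0, reg = 0x13
clock 5: out=1, reg = 0x89
clock 6: out=1, reg = 0xC4
clock 7: out=0, reg = 0xE2
clock 8: out=0, reg = 0xF1
clock 9: out=1, reg = 0x78
clock 10: out=0, reg = 0xBC
clock 11: out=0, reg = 0x5E
clock 12: out=0, reg = 0xAF

0xAF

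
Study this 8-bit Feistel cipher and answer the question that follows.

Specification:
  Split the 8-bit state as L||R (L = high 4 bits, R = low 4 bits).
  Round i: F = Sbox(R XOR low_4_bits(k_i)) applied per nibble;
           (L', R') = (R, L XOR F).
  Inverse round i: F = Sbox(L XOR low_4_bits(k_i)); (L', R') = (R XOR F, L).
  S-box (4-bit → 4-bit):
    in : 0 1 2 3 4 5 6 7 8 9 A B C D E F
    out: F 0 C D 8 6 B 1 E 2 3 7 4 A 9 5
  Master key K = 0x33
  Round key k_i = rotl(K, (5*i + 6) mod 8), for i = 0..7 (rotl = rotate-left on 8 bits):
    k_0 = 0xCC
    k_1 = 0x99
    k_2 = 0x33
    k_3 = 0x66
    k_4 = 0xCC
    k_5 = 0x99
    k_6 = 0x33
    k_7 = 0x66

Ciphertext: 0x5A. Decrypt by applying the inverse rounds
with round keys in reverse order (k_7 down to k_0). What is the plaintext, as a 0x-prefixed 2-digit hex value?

s_0 = ciphertext = 0x5A
s_1 = InvRound(s_0, k_7) = 0x75
s_2 = InvRound(s_1, k_6) = 0xD7
s_3 = InvRound(s_2, k_5) = 0xFD
s_4 = InvRound(s_3, k_4) = 0x0F
s_5 = InvRound(s_4, k_3) = 0x40
s_6 = InvRound(s_5, k_2) = 0x14
s_7 = InvRound(s_6, k_1) = 0xA1
s_8 = InvRound(s_7, k_0) = 0xAA

0xAA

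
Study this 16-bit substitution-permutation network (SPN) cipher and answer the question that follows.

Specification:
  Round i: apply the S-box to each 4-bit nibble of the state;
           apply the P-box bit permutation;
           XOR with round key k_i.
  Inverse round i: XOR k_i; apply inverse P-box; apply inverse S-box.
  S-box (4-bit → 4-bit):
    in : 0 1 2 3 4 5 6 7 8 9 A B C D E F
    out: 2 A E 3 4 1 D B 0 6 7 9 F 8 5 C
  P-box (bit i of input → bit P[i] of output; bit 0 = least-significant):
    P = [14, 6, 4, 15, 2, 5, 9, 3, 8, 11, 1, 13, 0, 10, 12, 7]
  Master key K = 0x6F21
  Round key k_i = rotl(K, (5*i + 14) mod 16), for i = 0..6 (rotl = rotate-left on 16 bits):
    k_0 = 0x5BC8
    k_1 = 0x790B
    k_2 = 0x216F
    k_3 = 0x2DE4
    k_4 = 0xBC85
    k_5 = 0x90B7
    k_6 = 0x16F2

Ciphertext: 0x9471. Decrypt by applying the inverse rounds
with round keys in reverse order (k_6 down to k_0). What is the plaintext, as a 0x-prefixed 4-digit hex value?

0xB226

s_0 = ciphertext = 0x9471
s_1 = InvRound(s_0, k_6) = 0xB44D
s_2 = InvRound(s_1, k_5) = 0x1F19
s_3 = InvRound(s_2, k_4) = 0xDB6F
s_4 = InvRound(s_3, k_3) = 0xCFFB
s_5 = InvRound(s_4, k_2) = 0x11E6
s_6 = InvRound(s_5, k_1) = 0xB173
s_7 = InvRound(s_6, k_0) = 0xB226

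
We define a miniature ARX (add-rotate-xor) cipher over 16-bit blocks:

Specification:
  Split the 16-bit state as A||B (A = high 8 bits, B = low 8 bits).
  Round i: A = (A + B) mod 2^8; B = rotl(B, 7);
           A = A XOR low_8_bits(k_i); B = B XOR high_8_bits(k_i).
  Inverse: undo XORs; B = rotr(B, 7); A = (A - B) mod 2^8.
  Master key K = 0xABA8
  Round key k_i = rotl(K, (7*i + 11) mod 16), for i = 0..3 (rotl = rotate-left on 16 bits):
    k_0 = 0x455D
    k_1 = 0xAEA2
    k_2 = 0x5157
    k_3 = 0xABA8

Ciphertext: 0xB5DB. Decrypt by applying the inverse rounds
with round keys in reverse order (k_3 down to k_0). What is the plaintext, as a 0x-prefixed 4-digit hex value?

0x9ABD

s_0 = ciphertext = 0xB5DB
s_1 = InvRound(s_0, k_3) = 0x3DE0
s_2 = InvRound(s_1, k_2) = 0x0763
s_3 = InvRound(s_2, k_1) = 0x0A9B
s_4 = InvRound(s_3, k_0) = 0x9ABD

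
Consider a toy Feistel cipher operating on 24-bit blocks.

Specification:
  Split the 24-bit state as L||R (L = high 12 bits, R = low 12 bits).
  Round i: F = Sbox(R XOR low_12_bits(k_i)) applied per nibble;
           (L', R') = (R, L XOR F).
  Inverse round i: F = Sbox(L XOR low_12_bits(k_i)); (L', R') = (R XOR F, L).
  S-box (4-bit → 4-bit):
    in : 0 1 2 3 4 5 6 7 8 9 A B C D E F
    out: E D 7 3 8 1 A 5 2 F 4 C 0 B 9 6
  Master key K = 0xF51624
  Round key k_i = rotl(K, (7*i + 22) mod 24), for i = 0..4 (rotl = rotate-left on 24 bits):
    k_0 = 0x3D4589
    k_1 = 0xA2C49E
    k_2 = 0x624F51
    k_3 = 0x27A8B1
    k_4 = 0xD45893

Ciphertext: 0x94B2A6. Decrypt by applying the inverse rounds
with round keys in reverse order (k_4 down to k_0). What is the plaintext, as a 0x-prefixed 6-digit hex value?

0x057EF0

s_0 = ciphertext = 0x94B2A6
s_1 = InvRound(s_0, k_4) = 0xF1494B
s_2 = InvRound(s_1, k_3) = 0xC0AF14
s_3 = InvRound(s_2, k_2) = 0xC08C0A
s_4 = InvRound(s_3, k_1) = 0xEF0C08
s_5 = InvRound(s_4, k_0) = 0x057EF0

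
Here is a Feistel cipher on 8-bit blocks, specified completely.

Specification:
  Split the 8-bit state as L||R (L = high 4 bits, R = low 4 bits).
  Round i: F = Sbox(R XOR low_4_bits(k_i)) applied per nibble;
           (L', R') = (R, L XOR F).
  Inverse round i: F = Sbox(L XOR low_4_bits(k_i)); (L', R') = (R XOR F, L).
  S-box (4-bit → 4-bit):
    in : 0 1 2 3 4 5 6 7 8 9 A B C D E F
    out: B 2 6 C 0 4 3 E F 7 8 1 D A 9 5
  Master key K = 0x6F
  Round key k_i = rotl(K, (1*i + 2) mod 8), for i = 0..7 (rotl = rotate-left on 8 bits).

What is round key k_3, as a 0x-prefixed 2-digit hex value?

K = 0x6F
k_0 = rotl(K, (1*0+2) mod 8) = rotl(K, 2) = 0xBD
k_1 = rotl(K, (1*1+2) mod 8) = rotl(K, 3) = 0x7B
k_2 = rotl(K, (1*2+2) mod 8) = rotl(K, 4) = 0xF6
k_3 = rotl(K, (1*3+2) mod 8) = rotl(K, 5) = 0xED

0xED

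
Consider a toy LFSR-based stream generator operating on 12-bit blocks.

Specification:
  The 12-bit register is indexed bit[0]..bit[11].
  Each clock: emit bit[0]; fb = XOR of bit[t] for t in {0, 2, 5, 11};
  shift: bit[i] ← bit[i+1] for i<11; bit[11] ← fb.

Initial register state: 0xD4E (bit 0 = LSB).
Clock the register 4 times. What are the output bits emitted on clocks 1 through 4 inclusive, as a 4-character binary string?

reg_0 = 0xD4E
clock 1: out=0, reg = 0x6A7
clock 2: out=1, reg = 0xB53
clock 3: out=1, reg = 0x5A9
clock 4: out=1, reg = 0x2D4

0111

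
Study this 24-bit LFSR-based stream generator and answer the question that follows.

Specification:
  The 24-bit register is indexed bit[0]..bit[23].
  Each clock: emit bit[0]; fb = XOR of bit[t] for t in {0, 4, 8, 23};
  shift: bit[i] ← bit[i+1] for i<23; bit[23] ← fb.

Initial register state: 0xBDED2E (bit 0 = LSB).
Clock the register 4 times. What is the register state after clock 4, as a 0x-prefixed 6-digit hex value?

0x0BDED2

reg_0 = 0xBDED2E
clock 1: out=0, reg = 0x5EF697
clock 2: out=1, reg = 0x2F7B4B
clock 3: out=1, reg = 0x17BDA5
clock 4: out=1, reg = 0x0BDED2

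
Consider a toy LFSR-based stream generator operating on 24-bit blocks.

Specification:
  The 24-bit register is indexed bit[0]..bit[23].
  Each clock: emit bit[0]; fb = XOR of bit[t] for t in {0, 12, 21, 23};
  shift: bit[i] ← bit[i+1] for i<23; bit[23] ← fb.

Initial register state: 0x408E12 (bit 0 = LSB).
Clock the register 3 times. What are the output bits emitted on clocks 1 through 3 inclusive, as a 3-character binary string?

010

reg_0 = 0x408E12
clock 1: out=0, reg = 0x204709
clock 2: out=1, reg = 0x102384
clock 3: out=0, reg = 0x0811C2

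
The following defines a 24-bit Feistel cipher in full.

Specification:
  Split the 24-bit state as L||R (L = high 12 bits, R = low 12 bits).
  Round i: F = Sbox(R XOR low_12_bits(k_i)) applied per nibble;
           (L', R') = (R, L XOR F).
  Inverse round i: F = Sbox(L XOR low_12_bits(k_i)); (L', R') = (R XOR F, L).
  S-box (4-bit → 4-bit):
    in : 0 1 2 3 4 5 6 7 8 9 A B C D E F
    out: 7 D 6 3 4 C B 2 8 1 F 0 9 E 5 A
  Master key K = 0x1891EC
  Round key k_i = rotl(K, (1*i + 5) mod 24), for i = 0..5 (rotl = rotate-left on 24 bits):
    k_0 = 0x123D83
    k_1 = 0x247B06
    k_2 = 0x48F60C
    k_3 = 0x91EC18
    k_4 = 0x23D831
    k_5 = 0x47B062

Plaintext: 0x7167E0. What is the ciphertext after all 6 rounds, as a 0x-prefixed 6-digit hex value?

s_0 = plaintext = 0x7167E0
s_1 = Round(s_0, k_0) = 0x7E08A5
s_2 = Round(s_1, k_1) = 0x8A5413
s_3 = Round(s_2, k_2) = 0x413E7F
s_4 = Round(s_3, k_3) = 0xE7F2A1
s_5 = Round(s_4, k_4) = 0x2A1168
s_6 = Round(s_5, k_5) = 0x168FDE

0x168FDE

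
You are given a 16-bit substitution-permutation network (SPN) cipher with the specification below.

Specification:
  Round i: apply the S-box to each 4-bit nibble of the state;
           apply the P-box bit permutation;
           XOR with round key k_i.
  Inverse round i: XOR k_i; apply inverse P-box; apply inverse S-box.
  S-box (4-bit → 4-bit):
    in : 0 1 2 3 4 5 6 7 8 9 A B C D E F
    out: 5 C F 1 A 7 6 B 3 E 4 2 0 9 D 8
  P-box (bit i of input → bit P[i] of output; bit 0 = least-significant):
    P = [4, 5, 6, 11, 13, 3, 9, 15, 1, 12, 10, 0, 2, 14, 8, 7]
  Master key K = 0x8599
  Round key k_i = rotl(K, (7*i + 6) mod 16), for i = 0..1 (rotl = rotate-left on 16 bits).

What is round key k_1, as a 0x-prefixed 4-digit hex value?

0x30B3

K = 0x8599
k_0 = rotl(K, (7*0+6) mod 16) = rotl(K, 6) = 0x6661
k_1 = rotl(K, (7*1+6) mod 16) = rotl(K, 13) = 0x30B3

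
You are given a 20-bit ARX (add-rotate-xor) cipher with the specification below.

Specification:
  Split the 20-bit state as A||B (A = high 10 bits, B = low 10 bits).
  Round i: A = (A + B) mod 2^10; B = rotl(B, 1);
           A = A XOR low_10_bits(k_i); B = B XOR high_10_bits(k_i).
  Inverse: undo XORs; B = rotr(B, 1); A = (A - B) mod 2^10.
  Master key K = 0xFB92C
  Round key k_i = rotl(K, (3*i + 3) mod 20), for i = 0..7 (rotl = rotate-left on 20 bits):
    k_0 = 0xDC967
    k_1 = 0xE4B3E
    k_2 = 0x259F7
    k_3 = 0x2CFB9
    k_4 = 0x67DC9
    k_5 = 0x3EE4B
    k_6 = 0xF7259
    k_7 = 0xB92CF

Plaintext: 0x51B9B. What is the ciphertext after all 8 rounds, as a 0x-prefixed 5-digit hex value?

s_0 = plaintext = 0x51B9B
s_1 = Round(s_0, k_0) = 0x61845
s_2 = Round(s_1, k_1) = 0xBD718
s_3 = Round(s_2, k_2) = 0xFEAA7
s_4 = Round(s_3, k_3) = 0x461FC
s_5 = Round(s_4, k_4) = 0xB7667
s_6 = Round(s_5, k_5) = 0xC3C34
s_7 = Round(s_6, k_6) = 0x46BB4
s_8 = Round(s_7, k_7) = 0x8058D

0x8058D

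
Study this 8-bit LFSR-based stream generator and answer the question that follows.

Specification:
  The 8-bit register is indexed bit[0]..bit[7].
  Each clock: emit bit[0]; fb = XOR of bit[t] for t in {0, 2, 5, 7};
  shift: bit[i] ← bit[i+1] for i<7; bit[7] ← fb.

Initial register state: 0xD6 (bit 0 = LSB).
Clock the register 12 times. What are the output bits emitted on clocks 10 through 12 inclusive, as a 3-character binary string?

reg_0 = 0xD6
clock 1: out=0, reg = 0x6B
clock 2: out=1, reg = 0x35
clock 3: out=1, reg = 0x9A
clock 4: out=0, reg = 0xCD
clock 5: out=1, reg = 0xE6
clock 6: out=0, reg = 0xF3
clock 7: out=1, reg = 0xF9
clock 8: out=1, reg = 0xFC
clock 9: out=0, reg = 0xFE
clock 10: out=0, reg = 0xFF
clock 11: out=1, reg = 0x7F
clock 12: out=1, reg = 0xBF

011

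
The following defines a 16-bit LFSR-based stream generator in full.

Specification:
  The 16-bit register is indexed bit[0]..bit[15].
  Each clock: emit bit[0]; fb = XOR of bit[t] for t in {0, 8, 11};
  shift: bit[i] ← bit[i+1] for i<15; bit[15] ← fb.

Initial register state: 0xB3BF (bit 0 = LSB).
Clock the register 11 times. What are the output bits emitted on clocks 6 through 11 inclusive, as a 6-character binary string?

101110

reg_0 = 0xB3BF
clock 1: out=1, reg = 0x59DF
clock 2: out=1, reg = 0xACEF
clock 3: out=1, reg = 0x5677
clock 4: out=1, reg = 0xAB3B
clock 5: out=1, reg = 0xD59D
clock 6: out=1, reg = 0x6ACE
clock 7: out=0, reg = 0xB567
clock 8: out=1, reg = 0x5AB3
clock 9: out=1, reg = 0x2D59
clock 10: out=1, reg = 0x96AC
clock 11: out=0, reg = 0x4B56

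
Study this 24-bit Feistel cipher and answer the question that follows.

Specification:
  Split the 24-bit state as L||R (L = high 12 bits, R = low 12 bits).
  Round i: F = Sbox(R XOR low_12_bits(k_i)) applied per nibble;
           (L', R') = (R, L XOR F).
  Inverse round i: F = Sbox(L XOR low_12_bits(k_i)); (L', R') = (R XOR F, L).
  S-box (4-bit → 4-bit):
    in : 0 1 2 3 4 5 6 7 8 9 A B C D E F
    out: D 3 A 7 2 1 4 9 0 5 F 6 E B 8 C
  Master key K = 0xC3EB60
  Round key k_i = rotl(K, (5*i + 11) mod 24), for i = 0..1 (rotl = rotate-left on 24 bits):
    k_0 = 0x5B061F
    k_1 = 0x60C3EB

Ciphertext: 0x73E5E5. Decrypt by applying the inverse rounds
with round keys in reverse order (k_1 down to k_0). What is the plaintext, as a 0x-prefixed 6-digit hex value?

s_0 = ciphertext = 0x73E5E5
s_1 = InvRound(s_0, k_1) = 0x75473E
s_2 = InvRound(s_1, k_0) = 0x418754

0x418754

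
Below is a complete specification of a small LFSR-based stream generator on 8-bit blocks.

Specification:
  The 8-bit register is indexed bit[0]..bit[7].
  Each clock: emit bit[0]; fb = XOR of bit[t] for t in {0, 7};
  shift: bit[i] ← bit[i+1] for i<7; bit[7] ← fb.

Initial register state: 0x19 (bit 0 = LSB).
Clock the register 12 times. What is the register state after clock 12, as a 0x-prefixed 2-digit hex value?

reg_0 = 0x19
clock 1: out=1, reg = 0x8C
clock 2: out=0, reg = 0xC6
clock 3: out=0, reg = 0xE3
clock 4: out=1, reg = 0x71
clock 5: out=1, reg = 0xB8
clock 6: out=0, reg = 0xDC
clock 7: out=0, reg = 0xEE
clock 8: out=0, reg = 0xF7
clock 9: out=1, reg = 0x7B
clock 10: out=1, reg = 0xBD
clock 11: out=1, reg = 0x5E
clock 12: out=0, reg = 0x2F

0x2F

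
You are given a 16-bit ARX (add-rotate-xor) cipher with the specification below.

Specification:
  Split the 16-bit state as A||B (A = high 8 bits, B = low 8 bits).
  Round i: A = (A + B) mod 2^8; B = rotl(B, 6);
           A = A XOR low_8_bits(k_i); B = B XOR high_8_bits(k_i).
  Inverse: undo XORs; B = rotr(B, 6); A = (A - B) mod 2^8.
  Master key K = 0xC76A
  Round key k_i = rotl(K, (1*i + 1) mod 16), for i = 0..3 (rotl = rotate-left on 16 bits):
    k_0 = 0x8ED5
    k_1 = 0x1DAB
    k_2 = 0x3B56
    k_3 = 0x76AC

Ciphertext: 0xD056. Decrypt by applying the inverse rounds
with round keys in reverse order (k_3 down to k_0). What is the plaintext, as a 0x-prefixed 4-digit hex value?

0x9805

s_0 = ciphertext = 0xD056
s_1 = InvRound(s_0, k_3) = 0xFC80
s_2 = InvRound(s_1, k_2) = 0xBCEE
s_3 = InvRound(s_2, k_1) = 0x48CF
s_4 = InvRound(s_3, k_0) = 0x9805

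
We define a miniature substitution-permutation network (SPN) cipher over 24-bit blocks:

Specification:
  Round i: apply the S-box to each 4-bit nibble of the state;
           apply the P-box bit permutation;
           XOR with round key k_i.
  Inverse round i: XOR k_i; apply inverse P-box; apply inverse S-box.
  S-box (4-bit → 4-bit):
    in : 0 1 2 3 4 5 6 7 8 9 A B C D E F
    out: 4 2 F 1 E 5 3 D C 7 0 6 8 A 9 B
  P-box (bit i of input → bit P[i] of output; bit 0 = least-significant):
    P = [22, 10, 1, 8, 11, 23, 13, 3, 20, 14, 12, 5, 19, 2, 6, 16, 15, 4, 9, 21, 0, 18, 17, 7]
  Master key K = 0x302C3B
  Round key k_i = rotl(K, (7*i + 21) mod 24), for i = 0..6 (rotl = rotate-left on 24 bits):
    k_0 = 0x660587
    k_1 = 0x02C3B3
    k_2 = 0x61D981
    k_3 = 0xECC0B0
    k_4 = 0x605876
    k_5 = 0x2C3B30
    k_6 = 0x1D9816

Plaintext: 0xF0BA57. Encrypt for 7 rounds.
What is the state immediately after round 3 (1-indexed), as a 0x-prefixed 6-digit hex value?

s_0 = plaintext = 0xF0BA57
s_1 = Round(s_0, k_0) = 0x222E40
s_2 = Round(s_1, k_1) = 0xBD614C
s_3 = Round(s_2, k_2) = 0xCFB89D
s_4 = Round(s_3, k_3) = 0x4C7D44
s_5 = Round(s_4, k_4) = 0xCF3D9C
s_6 = Round(s_5, k_5) = 0x84D280
s_7 = Round(s_6, k_6) = 0x2EEAA8

0xCFB89D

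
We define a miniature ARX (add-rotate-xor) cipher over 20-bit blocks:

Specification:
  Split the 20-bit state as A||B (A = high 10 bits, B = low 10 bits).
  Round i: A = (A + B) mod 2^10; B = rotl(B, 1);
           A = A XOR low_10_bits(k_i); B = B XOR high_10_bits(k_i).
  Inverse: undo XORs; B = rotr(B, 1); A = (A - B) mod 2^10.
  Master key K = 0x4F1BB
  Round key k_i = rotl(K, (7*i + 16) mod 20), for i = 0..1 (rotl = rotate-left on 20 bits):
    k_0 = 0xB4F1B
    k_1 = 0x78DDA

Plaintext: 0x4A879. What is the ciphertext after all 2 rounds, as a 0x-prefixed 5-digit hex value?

0x40DA0

s_0 = plaintext = 0x4A879
s_1 = Round(s_0, k_0) = 0xAE221
s_2 = Round(s_1, k_1) = 0x40DA0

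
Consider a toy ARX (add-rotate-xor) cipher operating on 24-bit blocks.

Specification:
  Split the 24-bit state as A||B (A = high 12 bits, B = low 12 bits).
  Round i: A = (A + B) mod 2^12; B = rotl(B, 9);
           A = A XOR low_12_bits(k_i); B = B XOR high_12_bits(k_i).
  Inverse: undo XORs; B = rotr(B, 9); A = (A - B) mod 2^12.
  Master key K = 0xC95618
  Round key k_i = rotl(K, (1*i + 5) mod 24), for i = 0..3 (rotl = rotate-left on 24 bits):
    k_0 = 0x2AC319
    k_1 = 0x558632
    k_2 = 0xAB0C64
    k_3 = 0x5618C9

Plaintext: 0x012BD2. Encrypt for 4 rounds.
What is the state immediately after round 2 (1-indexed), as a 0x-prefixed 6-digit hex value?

s_0 = plaintext = 0x012BD2
s_1 = Round(s_0, k_0) = 0x8FD7D6
s_2 = Round(s_1, k_1) = 0x6E19A2
s_3 = Round(s_2, k_2) = 0xCE7F84
s_4 = Round(s_3, k_3) = 0x4A2C91

0x6E19A2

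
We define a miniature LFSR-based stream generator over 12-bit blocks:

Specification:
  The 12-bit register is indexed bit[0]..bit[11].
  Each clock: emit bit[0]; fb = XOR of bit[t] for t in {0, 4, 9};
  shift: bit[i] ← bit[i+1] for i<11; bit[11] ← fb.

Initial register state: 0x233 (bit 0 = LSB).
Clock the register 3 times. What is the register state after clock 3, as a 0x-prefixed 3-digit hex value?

reg_0 = 0x233
clock 1: out=1, reg = 0x919
clock 2: out=1, reg = 0x48C
clock 3: out=0, reg = 0x246

0x246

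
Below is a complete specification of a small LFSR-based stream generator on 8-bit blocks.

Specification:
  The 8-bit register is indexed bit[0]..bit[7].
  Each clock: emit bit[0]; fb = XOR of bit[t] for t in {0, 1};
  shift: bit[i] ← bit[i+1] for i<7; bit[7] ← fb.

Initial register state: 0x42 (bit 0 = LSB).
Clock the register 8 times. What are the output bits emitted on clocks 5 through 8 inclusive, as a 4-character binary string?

reg_0 = 0x42
clock 1: out=0, reg = 0xA1
clock 2: out=1, reg = 0xD0
clock 3: out=0, reg = 0x68
clock 4: out=0, reg = 0x34
clock 5: out=0, reg = 0x1A
clock 6: out=0, reg = 0x8D
clock 7: out=1, reg = 0xC6
clock 8: out=0, reg = 0xE3

0010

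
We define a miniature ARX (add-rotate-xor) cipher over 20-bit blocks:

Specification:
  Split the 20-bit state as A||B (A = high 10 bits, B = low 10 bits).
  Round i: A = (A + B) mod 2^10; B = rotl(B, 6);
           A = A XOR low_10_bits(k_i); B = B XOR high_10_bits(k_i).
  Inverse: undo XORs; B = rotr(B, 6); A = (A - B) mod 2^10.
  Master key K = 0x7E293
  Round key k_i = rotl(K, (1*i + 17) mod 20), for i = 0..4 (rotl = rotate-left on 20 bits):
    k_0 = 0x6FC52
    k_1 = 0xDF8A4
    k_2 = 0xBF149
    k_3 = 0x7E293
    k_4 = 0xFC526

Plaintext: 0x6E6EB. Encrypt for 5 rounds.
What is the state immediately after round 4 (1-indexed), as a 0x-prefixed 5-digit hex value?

s_0 = plaintext = 0x6E6EB
s_1 = Round(s_0, k_0) = 0x3DB51
s_2 = Round(s_1, k_1) = 0x38F0B
s_3 = Round(s_2, k_2) = 0xA9C0C
s_4 = Round(s_3, k_3) = 0x082F8
s_5 = Round(s_4, k_4) = 0x8F9DE

0x082F8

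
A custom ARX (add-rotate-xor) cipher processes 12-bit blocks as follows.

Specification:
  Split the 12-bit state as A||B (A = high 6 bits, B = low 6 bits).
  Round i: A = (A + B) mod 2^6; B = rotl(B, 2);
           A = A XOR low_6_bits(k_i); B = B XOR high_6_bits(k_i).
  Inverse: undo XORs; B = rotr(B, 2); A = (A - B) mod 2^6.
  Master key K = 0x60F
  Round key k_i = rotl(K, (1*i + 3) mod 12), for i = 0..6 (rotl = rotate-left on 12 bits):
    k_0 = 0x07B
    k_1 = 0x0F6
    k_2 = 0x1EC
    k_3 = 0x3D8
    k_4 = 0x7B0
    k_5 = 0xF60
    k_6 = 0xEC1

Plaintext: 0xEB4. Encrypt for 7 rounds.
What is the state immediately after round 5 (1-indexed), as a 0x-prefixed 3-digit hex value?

0x7D9

s_0 = plaintext = 0xEB4
s_1 = Round(s_0, k_0) = 0x552
s_2 = Round(s_1, k_1) = 0x44A
s_3 = Round(s_2, k_2) = 0xDEF
s_4 = Round(s_3, k_3) = 0xFB1
s_5 = Round(s_4, k_4) = 0x7D9
s_6 = Round(s_5, k_5) = 0x618
s_7 = Round(s_6, k_6) = 0xC5A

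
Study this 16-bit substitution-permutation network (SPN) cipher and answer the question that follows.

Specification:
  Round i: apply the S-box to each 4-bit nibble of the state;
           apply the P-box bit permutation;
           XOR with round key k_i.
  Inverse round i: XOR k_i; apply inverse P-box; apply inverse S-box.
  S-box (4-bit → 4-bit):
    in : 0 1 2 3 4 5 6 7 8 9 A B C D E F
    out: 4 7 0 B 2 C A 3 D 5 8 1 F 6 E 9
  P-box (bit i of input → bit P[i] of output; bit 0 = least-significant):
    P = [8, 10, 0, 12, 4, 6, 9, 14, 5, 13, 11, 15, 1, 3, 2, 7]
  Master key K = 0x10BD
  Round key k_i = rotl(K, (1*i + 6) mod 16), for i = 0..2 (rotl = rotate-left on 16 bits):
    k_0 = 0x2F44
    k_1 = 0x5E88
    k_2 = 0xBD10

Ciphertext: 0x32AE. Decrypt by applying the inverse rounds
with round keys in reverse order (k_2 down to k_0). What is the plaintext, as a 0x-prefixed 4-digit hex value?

s_0 = ciphertext = 0x32AE
s_1 = InvRound(s_0, k_2) = 0xC897
s_2 = InvRound(s_1, k_1) = 0x1A9E
s_3 = InvRound(s_2, k_0) = 0x3473

0x3473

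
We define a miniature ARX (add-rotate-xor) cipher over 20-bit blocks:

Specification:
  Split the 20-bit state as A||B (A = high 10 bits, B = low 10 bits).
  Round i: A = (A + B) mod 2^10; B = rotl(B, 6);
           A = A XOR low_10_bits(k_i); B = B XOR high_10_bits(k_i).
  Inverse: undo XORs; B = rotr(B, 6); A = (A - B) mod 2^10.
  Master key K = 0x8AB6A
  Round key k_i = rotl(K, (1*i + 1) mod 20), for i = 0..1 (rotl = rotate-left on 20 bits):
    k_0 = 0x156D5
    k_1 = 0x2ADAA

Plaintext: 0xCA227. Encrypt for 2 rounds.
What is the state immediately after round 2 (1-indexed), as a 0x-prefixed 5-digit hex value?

s_0 = plaintext = 0xCA227
s_1 = Round(s_0, k_0) = 0xE69B7
s_2 = Round(s_1, k_1) = 0x3ED70

0x3ED70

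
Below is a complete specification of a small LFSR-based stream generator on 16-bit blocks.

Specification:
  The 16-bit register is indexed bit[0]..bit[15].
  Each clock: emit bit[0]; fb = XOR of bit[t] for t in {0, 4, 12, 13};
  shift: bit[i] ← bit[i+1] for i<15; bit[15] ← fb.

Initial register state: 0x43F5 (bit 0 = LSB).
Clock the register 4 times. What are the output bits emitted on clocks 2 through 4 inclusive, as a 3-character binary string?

reg_0 = 0x43F5
clock 1: out=1, reg = 0x21FA
clock 2: out=0, reg = 0x10FD
clock 3: out=1, reg = 0x887E
clock 4: out=0, reg = 0xC43F

010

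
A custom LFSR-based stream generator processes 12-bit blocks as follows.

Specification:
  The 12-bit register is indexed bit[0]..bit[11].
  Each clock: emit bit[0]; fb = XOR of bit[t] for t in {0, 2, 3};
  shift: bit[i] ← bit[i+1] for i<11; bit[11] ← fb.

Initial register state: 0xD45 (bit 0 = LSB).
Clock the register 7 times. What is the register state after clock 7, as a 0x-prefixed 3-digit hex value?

0x79A

reg_0 = 0xD45
clock 1: out=1, reg = 0x6A2
clock 2: out=0, reg = 0x351
clock 3: out=1, reg = 0x9A8
clock 4: out=0, reg = 0xCD4
clock 5: out=0, reg = 0xE6A
clock 6: out=0, reg = 0xF35
clock 7: out=1, reg = 0x79A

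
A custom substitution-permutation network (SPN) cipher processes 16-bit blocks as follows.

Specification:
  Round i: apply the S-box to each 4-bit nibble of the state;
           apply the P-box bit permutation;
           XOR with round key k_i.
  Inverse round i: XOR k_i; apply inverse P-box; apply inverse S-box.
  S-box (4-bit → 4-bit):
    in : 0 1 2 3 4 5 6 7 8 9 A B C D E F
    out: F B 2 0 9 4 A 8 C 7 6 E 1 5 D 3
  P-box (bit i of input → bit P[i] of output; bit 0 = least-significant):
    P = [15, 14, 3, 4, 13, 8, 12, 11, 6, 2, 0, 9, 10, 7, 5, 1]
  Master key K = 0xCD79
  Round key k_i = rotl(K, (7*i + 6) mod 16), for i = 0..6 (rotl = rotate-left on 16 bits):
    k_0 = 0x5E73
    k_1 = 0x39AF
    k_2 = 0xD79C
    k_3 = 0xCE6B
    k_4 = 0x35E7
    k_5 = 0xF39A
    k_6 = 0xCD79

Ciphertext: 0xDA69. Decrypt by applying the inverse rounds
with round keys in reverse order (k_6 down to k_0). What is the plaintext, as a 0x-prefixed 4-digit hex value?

s_0 = ciphertext = 0xDA69
s_1 = InvRound(s_0, k_6) = 0xC7A7
s_2 = InvRound(s_1, k_5) = 0xDAD8
s_3 = InvRound(s_2, k_4) = 0xEB10
s_4 = InvRound(s_3, k_3) = 0xEDF8
s_5 = InvRound(s_4, k_2) = 0x51E3
s_6 = InvRound(s_5, k_1) = 0x3F4A
s_7 = InvRound(s_6, k_0) = 0x55FB

0x55FB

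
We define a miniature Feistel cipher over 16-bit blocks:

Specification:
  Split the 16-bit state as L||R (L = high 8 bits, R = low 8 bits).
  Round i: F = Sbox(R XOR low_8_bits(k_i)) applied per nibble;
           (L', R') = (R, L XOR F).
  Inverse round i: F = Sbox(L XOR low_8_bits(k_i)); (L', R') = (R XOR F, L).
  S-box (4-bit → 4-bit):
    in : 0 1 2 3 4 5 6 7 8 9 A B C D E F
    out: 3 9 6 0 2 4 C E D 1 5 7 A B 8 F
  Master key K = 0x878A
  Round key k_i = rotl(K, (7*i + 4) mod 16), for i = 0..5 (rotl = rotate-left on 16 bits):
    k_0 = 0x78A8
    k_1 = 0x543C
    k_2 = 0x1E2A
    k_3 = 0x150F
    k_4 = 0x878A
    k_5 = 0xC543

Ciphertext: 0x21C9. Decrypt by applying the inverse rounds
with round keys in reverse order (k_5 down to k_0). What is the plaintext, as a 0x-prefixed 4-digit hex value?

s_0 = ciphertext = 0x21C9
s_1 = InvRound(s_0, k_5) = 0x0F21
s_2 = InvRound(s_1, k_4) = 0xF50F
s_3 = InvRound(s_2, k_3) = 0xFAF5
s_4 = InvRound(s_3, k_2) = 0x46FA
s_5 = InvRound(s_4, k_1) = 0x1F46
s_6 = InvRound(s_5, k_0) = 0x381F

0x381F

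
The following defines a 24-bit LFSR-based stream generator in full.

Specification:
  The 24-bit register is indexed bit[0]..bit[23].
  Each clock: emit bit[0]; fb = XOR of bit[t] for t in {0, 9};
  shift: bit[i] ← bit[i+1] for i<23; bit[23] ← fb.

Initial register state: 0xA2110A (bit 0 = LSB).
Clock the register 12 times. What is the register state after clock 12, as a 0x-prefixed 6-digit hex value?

0x002A21

reg_0 = 0xA2110A
clock 1: out=0, reg = 0x510885
clock 2: out=1, reg = 0xA88442
clock 3: out=0, reg = 0x544221
clock 4: out=1, reg = 0x2A2110
clock 5: out=0, reg = 0x151088
clock 6: out=0, reg = 0x0A8844
clock 7: out=0, reg = 0x054422
clock 8: out=0, reg = 0x02A211
clock 9: out=1, reg = 0x015108
clock 10: out=0, reg = 0x00A884
clock 11: out=0, reg = 0x005442
clock 12: out=0, reg = 0x002A21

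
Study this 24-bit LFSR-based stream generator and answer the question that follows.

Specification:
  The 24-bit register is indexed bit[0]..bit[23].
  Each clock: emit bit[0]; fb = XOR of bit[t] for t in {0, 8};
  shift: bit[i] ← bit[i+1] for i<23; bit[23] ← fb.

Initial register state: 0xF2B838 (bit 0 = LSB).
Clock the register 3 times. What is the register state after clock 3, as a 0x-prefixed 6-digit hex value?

reg_0 = 0xF2B838
clock 1: out=0, reg = 0x795C1C
clock 2: out=0, reg = 0x3CAE0E
clock 3: out=0, reg = 0x1E5707

0x1E5707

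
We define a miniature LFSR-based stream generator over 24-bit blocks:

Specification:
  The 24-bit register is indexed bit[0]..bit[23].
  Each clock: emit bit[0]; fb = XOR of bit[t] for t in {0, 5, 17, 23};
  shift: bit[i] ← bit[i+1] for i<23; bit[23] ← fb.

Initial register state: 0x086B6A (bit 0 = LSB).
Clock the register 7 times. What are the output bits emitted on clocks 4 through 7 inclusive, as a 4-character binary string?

1011

reg_0 = 0x086B6A
clock 1: out=0, reg = 0x8435B5
clock 2: out=1, reg = 0xC21ADA
clock 3: out=0, reg = 0x610D6D
clock 4: out=1, reg = 0x3086B6
clock 5: out=0, reg = 0x98435B
clock 6: out=1, reg = 0x4C21AD
clock 7: out=1, reg = 0x2610D6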